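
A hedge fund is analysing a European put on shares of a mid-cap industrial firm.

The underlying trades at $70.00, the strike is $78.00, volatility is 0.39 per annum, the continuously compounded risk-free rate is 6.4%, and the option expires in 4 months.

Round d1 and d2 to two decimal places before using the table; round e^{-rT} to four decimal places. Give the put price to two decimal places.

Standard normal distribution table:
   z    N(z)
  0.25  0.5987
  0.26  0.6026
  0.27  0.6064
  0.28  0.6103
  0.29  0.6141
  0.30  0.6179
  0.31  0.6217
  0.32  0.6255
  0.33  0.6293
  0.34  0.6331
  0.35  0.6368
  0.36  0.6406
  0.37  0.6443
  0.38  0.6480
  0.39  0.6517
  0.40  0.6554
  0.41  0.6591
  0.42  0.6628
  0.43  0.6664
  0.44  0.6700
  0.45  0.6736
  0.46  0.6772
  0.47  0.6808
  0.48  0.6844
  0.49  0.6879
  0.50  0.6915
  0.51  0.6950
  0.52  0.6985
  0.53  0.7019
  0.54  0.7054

$10.35

σ√T = 0.39 × 0.5774 = 0.2252
d₁ = [ln(70/78) + (0.064 + 0.39²/2)·0.3333] / 0.2252 = [-0.1082 + 0.0467] / 0.2252 = -0.2733 ≈ -0.27
d₂ = d₁ − σ√T = -0.2733 − 0.2252 = -0.4984 ≈ -0.50
e^(−rT) = e^(−0.064·0.3333) = 0.9789
N(−d₂) = N(0.50) = 0.6915;  N(−d₁) = N(0.27) = 0.6064
P = 78·0.9789·0.6915 − 70·0.6064 = 52.7989 − 42.4480 = 10.3509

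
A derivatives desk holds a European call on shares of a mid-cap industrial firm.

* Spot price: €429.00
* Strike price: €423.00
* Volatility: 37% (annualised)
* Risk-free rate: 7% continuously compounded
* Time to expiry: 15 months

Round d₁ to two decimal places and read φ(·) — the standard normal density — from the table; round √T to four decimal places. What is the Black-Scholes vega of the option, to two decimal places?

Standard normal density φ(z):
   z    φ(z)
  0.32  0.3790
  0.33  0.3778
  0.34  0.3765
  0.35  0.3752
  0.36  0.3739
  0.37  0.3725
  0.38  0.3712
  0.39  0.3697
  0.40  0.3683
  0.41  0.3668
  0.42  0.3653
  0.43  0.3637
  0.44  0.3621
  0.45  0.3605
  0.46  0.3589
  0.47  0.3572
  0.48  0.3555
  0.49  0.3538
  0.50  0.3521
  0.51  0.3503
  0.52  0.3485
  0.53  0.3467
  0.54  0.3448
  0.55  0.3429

172.90

σ√T = 0.37·√1.25 = 0.4137
d₁ = [ln(429/423) + (0.07 + ½·0.37²)·1.25] / (σ√T) = (0.0141 + 0.1731) / 0.4137 = 0.4524 which rounds to 0.45
√T = √1.25 = 1.1180
φ(d₁) = φ(0.45) = 0.3605
vega = S·φ(d₁)·√T = 429·0.3605·1.1180 = 172.9037
(Vega is the same for a European call and put with the same parameters.)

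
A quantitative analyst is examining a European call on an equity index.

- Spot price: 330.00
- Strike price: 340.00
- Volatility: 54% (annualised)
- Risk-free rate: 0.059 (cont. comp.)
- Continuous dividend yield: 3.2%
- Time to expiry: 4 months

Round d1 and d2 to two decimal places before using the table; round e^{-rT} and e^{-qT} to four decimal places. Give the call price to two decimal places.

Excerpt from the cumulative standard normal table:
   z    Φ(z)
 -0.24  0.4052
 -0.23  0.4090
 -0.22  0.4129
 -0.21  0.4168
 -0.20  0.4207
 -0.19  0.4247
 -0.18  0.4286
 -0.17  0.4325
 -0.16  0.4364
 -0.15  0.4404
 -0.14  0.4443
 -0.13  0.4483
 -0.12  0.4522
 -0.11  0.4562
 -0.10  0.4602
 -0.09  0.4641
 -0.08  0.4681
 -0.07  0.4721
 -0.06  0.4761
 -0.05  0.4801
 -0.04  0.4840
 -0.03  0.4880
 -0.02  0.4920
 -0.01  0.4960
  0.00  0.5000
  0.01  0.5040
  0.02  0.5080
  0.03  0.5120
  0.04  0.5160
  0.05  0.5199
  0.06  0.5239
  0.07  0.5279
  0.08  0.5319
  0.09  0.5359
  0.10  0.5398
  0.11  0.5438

37.32

T = 0.3333;  σ√T = 0.3118
d₁ = [ln(330/340) + (0.059 − 0.032 + ½·0.54²)·0.3333] / (σ√T) = (-0.0299 + 0.0576) / 0.3118 = 0.0890 which rounds to 0.09
d₂ = 0.0890 − 0.3118 = -0.2228 which rounds to -0.22
exp(−qT) = exp(−0.032·0.3333) = 0.9894;  exp(−rT) = exp(−0.059·0.3333) = 0.9805
N(d₁) = N(0.09) = 0.5359;  N(d₂) = N(-0.22) = 0.4129
C = 330·0.9894·0.5359 − 340·0.9805·0.4129 = 174.9724 − 137.6485 = 37.3239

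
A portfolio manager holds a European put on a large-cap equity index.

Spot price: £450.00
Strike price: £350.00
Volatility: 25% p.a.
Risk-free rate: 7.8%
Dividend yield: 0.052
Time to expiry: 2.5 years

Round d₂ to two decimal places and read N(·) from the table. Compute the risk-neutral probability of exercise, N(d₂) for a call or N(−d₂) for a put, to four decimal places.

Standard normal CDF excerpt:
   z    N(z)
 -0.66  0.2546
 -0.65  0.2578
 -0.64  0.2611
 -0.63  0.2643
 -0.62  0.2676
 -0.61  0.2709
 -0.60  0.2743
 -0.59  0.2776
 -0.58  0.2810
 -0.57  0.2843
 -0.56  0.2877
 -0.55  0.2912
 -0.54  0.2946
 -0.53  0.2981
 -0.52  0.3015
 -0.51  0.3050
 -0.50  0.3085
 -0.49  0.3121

σ√T = 0.25 × 1.5811 = 0.3953
d₁ = [ln(450/350) + (0.078 − 0.052 + ½·0.25²)·2.5] / (σ√T) = (0.2513 + 0.1431) / 0.3953 = 0.9979 which rounds to 1.00
d₂ = 0.9979 − 0.3953 = 0.6026 which rounds to 0.60
Pr(exercise) under Q = N(−d₂) = N(-0.60) = 0.2743

0.2743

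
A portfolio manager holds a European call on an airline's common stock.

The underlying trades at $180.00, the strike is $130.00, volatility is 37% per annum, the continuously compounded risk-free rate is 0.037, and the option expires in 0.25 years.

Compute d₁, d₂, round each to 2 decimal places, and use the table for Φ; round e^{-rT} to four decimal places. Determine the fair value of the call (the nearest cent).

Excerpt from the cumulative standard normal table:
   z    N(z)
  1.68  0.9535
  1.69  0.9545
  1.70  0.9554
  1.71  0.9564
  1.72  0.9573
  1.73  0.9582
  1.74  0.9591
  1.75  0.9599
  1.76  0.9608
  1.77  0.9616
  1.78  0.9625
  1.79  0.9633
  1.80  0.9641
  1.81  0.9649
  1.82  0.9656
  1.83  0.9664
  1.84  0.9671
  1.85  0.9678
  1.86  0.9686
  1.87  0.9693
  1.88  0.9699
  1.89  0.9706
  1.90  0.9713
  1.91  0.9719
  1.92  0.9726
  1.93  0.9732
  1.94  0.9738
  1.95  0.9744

σ√T = 0.37·√0.25 = 0.1850
d₁ = [ln(180/130) + (0.037 + 0.37²/2)·0.25] / 0.1850 = [0.3254 + 0.0264] / 0.1850 = 1.9015 → 1.90
d₂ = d₁ − σ√T = 1.9015 − 0.1850 = 1.7165 → 1.72
e^(−rT) = e^(−0.037·0.25) = 0.9908
N(d₁) = N(1.90) = 0.9713;  N(d₂) = N(1.72) = 0.9573
C = 180·0.9713 − 130·0.9908·0.9573 = 174.8340 − 123.3041 = 51.5299

$51.53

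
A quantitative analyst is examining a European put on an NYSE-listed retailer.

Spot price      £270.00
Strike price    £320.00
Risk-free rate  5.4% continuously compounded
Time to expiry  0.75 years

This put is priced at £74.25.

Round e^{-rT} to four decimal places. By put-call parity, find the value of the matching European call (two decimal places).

e^(−rT) = e^(−0.054·0.75) = 0.9603
Put-call parity: C − P = S − K·e^(−rT) = 270 − 320·0.9603 = 270 − 307.2960 = -37.2960
C = P + (C − P) = 74.25 + (-37.2960) = 36.9540

£36.95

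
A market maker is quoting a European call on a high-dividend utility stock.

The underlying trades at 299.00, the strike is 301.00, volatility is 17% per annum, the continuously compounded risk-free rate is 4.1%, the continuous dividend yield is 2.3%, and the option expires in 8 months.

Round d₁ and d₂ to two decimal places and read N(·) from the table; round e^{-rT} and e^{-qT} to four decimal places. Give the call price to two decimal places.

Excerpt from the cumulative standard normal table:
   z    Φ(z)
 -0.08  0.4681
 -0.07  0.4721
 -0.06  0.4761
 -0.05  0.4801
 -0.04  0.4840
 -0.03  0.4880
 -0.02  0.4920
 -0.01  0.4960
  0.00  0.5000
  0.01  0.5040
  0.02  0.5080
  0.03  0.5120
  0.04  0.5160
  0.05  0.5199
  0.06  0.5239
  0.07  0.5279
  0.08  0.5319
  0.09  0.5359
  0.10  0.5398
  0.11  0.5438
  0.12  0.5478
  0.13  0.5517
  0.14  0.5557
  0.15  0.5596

σ√T = 0.17·√0.6667 = 0.1388
d₁ = [ln(299/301) + (0.041 − 0.023 + ½·0.17²)·0.6667] / (σ√T) = (-0.0067 + 0.0216) / 0.1388 = 0.1078 → 0.11
d₂ = 0.1078 − 0.1388 = -0.0310 → -0.03
e^(−qT) = e^(−0.023·0.6667) = 0.9848;  e^(−rT) = e^(−0.041·0.6667) = 0.9730
C = 299·0.9848·N(0.11) − 301·0.9730·N(-0.03) = 299·0.9848·0.5438 − 301·0.9730·0.4880 = 160.1247 − 142.9220 = 17.2027

17.20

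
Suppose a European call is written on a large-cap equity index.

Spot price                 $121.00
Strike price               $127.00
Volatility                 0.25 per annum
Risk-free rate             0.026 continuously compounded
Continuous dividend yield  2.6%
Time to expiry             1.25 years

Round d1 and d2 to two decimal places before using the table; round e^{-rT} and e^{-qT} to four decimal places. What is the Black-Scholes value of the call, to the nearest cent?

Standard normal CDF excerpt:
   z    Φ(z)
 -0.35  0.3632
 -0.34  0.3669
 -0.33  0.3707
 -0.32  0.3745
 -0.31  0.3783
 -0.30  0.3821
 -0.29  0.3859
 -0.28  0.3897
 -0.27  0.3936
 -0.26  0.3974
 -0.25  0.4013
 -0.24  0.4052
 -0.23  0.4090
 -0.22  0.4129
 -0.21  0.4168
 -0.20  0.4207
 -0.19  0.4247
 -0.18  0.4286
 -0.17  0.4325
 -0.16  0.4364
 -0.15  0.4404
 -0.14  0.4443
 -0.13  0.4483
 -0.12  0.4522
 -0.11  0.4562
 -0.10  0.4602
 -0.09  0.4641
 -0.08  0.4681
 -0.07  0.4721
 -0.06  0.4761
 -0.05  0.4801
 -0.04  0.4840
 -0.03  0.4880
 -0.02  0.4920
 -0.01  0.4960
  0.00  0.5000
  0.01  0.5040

T = 1.25;  σ√T = 0.2795
d₁ = [ln(121/127) + (0.026 − 0.026 + ½·0.25²)·1.25] / (σ√T) = (-0.0484 + 0.0391) / 0.2795 = -0.0334 ⇒ -0.03
d₂ = -0.0334 − 0.2795 = -0.3129 ⇒ -0.31
e^(−qT) = e^(−0.026·1.25) = 0.9680;  e^(−rT) = e^(−0.026·1.25) = 0.9680
C = 121·0.9680·N(-0.03) − 127·0.9680·N(-0.31) = 121·0.9680·0.4880 − 127·0.9680·0.3783 = 57.1585 − 46.5067 = 10.6518

$10.65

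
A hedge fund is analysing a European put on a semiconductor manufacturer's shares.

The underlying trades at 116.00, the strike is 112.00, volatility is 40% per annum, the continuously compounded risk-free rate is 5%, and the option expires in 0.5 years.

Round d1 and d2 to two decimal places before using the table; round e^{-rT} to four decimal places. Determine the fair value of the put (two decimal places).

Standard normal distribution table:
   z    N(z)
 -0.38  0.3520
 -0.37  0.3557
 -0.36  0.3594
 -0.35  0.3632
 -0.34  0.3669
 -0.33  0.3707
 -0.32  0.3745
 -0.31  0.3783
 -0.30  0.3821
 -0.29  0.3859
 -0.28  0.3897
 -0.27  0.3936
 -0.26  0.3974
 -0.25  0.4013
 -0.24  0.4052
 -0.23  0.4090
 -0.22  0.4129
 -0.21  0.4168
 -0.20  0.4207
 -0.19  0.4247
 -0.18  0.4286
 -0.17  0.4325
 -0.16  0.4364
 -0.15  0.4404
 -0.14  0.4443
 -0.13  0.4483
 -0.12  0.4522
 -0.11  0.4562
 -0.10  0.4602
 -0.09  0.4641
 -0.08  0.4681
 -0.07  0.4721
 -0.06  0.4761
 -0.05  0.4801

9.44

T = 0.5;  σ√T = 0.2828
d₁ = [ln(116/112) + (0.05 + 0.4²/2)·0.5] / 0.2828 = [0.0351 + 0.0650] / 0.2828 = 0.3539 ≈ 0.35
d₂ = d₁ − σ√T = 0.3539 − 0.2828 = 0.0710 ≈ 0.07
e^(−rT) = e^(−0.05·0.5) = 0.9753
N(−d₂) = N(-0.07) = 0.4721;  N(−d₁) = N(-0.35) = 0.3632
P = 112·0.9753·0.4721 − 116·0.3632 = 51.5692 − 42.1312 = 9.4380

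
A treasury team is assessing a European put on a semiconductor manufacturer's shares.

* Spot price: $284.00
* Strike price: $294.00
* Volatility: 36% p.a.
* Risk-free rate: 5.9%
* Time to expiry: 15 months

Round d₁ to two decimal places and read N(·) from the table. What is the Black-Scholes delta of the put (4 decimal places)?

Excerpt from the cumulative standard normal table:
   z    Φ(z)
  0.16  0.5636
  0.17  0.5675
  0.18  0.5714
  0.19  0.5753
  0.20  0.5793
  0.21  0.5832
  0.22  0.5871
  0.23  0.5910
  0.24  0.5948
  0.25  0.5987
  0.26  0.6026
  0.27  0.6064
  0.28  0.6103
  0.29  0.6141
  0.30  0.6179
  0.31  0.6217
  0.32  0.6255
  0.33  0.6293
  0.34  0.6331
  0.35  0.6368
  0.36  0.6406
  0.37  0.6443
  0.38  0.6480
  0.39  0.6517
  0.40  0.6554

σ√T = 0.36·√1.25 = 0.4025
ln(S/K) + (r + σ²/2)T = ln(284/294) + (0.059 + 0.36²/2)·1.25 = -0.0346 + 0.1547 = 0.1201
d₁ = 0.1201 / 0.4025 = 0.2985 ≈ 0.30
N(d₁) = N(0.30) = 0.6179
Δ_put = N(d₁) − 1 = 0.6179 − 1 = -0.3821

-0.3821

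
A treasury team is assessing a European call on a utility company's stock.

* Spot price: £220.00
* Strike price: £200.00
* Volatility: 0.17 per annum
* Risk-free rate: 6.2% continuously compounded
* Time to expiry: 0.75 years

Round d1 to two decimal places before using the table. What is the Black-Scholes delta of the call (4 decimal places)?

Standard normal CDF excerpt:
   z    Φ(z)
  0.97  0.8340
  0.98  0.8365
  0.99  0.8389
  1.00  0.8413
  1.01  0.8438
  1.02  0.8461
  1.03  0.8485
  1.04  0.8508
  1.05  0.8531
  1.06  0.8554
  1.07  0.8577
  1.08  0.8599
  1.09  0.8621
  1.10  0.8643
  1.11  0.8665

σ√T = 0.17 × 0.8660 = 0.1472
d₁ = [ln(220/200) + (0.062 + 0.17²/2)·0.75] / 0.1472 = [0.0953 + 0.0573] / 0.1472 = 1.0368 → 1.04
N(d₁) = N(1.04) = 0.8508
Δ_call = N(d₁) = 0.8508

0.8508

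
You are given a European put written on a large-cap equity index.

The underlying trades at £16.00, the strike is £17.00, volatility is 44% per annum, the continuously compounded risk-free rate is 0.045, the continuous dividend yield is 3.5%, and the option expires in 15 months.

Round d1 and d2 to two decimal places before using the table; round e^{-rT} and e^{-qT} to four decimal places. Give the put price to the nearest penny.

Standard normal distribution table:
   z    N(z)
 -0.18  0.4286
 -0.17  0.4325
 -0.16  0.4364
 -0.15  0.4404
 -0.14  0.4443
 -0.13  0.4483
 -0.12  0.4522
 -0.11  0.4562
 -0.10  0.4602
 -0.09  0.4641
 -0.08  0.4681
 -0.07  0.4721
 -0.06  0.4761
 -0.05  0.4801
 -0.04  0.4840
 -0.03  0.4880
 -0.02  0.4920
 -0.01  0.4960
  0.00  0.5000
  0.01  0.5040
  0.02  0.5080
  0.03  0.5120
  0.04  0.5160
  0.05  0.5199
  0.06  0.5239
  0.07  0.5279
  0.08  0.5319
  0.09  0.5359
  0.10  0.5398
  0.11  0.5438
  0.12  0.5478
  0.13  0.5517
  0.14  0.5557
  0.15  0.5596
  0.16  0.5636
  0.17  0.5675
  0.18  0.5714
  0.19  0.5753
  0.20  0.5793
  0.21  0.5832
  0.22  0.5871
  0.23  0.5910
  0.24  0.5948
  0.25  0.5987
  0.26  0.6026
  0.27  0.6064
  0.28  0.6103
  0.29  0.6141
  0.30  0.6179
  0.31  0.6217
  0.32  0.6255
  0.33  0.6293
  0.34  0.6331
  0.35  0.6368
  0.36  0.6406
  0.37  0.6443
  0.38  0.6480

T = 1.25;  σ√T = 0.4919
d₁ = [ln(16/17) + (0.045 − 0.035 + 0.44²/2)·1.25] / 0.4919 = [-0.0606 + 0.1335] / 0.4919 = 0.1481 which rounds to 0.15
d₂ = d₁ − σ√T = 0.1481 − 0.4919 = -0.3438 which rounds to -0.34
exp(−qT) = exp(−0.035·1.25) = 0.9572;  exp(−rT) = exp(−0.045·1.25) = 0.9453
N(−d₂) = N(0.34) = 0.6331;  N(−d₁) = N(-0.15) = 0.4404
P = 17·0.9453·0.6331 − 16·0.9572·0.4404 = 10.1740 − 6.7448 = 3.4292

£3.43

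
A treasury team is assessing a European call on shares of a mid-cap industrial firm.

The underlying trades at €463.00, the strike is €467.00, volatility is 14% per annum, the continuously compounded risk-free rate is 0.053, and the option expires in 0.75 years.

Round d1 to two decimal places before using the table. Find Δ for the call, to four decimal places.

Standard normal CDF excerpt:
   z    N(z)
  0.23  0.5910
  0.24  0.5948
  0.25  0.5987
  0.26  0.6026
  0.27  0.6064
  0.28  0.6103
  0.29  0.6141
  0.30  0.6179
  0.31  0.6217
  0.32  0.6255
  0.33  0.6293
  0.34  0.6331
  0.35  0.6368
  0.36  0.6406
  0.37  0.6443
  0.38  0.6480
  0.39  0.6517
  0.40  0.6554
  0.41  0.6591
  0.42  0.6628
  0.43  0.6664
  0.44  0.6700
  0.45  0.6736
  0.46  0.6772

σ√T = 0.14 × 0.8660 = 0.1212
d₁ = [ln(463/467) + (0.053 + 0.14²/2)·0.75] / 0.1212 = [-0.0086 + 0.0471] / 0.1212 = 0.3175 which rounds to 0.32
N(d₁) = N(0.32) = 0.6255
Δ_call = N(d₁) = 0.6255

0.6255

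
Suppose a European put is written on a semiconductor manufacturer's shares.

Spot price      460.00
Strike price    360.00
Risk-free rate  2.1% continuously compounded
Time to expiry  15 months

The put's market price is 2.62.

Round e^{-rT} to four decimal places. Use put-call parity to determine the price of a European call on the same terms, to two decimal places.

e^(−rT) = e^(−0.021·1.25) = 0.9741
Put-call parity: C − P = S − K·e^(−rT) = 460 − 360·0.9741 = 460 − 350.6760 = 109.3240
C = P + (C − P) = 2.62 + (109.3240) = 111.9440

111.94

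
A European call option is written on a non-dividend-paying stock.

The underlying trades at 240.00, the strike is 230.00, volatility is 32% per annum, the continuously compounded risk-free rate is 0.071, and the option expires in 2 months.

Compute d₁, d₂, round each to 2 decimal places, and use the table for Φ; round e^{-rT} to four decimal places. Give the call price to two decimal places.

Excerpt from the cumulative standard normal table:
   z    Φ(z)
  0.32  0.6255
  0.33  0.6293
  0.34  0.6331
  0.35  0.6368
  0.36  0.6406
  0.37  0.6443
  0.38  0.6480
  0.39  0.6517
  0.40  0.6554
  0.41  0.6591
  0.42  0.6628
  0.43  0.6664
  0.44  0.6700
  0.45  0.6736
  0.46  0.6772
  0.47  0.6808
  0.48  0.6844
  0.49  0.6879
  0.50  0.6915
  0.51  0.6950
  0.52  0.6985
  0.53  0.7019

19.52

T = 0.1667;  σ√T = 0.1306
ln(S/K) + (r + σ²/2)T = ln(240/230) + (0.071 + 0.32²/2)·0.1667 = 0.0426 + 0.0204 = 0.0629
d₁ = 0.0629 / 0.1306 = 0.4817 ≈ 0.48
d₂ = d₁ − σ√T = 0.4817 − 0.1306 = 0.3510 ≈ 0.35
e^(−rT) = e^(−0.071·0.1667) = 0.9882
N(d₁) = N(0.48) = 0.6844;  N(d₂) = N(0.35) = 0.6368
C = 240·0.6844 − 230·0.9882·0.6368 = 164.2560 − 144.7357 = 19.5203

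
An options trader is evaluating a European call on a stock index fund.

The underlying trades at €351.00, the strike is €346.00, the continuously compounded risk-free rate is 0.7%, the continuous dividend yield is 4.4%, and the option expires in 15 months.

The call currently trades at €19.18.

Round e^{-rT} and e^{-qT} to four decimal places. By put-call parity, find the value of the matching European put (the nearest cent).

e^(−qT) = e^(−0.044·1.25) = 0.9465;  e^(−rT) = e^(−0.007·1.25) = 0.9913
Put-call parity: C − P = S·e^(−qT) − K·e^(−rT) = 351·0.9465 − 346·0.9913 = 332.2215 − 342.9898 = -10.7683
P = C − (C − P) = 19.18 − (-10.7683) = 29.9483

€29.95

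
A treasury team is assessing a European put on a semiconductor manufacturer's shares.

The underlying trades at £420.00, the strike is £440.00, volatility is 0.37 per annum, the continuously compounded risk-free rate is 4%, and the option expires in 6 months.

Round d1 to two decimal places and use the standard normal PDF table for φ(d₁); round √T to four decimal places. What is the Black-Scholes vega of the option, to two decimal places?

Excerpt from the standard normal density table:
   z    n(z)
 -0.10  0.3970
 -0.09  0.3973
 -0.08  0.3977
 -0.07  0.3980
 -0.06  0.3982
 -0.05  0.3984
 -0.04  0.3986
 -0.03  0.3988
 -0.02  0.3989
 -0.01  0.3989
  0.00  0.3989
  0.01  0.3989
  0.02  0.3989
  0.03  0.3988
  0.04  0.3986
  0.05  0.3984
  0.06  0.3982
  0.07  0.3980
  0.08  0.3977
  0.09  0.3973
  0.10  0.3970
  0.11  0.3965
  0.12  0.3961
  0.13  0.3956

σ√T = 0.37 × 0.7071 = 0.2616
ln(S/K) + (r + σ²/2)T = ln(420/440) + (0.04 + 0.37²/2)·0.5 = -0.0465 + 0.0542 = 0.0077
d₁ = 0.0077 / 0.2616 = 0.0294 ⇒ 0.03
√T = √0.5 = 0.7071
φ(d₁) = φ(0.03) = 0.3988
vega = S·φ(d₁)·√T = 420·0.3988·0.7071 = 118.4364
(Call and put vega coincide under Black-Scholes.)

118.44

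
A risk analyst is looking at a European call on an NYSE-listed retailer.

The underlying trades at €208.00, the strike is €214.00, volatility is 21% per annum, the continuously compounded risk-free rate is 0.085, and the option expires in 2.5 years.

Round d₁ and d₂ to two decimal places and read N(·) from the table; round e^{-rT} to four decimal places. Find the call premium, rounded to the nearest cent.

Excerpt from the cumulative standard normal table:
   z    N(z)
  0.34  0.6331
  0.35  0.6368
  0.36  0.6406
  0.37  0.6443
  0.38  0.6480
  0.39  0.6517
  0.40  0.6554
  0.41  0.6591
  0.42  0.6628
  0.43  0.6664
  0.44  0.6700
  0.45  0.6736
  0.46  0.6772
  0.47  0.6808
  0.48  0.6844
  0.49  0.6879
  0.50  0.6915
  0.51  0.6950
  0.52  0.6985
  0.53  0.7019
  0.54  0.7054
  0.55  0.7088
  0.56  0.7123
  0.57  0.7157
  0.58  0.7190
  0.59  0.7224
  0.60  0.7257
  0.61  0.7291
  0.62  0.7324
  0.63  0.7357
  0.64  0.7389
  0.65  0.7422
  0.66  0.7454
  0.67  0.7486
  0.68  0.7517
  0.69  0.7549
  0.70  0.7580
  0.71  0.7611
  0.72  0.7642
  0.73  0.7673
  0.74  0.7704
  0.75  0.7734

€46.18

T = 2.5;  σ√T = 0.3320
d₁ = [ln(208/214) + (0.085 + 0.21²/2)·2.5] / 0.3320 = [-0.0284 + 0.2676] / 0.3320 = 0.7204 ⇒ 0.72
d₂ = d₁ − σ√T = 0.7204 − 0.3320 = 0.3883 ⇒ 0.39
exp(−rT) = exp(−0.085·2.5) = 0.8086
N(d₁) = N(0.72) = 0.7642;  N(d₂) = N(0.39) = 0.6517
C = 208·0.7642 − 214·0.8086·0.6517 = 158.9536 − 112.7704 = 46.1832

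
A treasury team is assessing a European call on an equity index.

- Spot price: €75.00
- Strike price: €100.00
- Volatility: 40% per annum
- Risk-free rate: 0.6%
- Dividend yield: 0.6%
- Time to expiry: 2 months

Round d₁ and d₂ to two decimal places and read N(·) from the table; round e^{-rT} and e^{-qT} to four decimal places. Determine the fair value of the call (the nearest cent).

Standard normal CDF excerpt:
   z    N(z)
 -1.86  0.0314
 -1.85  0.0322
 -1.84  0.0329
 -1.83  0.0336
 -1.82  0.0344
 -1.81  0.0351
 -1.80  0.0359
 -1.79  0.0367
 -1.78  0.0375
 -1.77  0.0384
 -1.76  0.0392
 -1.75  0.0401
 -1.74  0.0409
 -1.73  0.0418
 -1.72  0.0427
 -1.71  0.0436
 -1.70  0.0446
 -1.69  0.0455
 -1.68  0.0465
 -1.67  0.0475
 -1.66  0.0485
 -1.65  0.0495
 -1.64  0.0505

σ√T = 0.4 × 0.4082 = 0.1633
d₁ = [ln(75/100) + (0.006 − 0.006 + 0.4²/2)·0.1667] / 0.1633 = [-0.2877 + 0.0133] / 0.1633 = -1.6800 which rounds to -1.68
d₂ = d₁ − σ√T = -1.6800 − 0.1633 = -1.8433 which rounds to -1.84
e^(−qT) = e^(−0.006·0.1667) = 0.9990;  e^(−rT) = e^(−0.006·0.1667) = 0.9990
C = 75·0.9990·N(-1.68) − 100·0.9990·N(-1.84) = 75·0.9990·0.0465 − 100·0.9990·0.0329 = 3.4840 − 3.2867 = 0.1973

€0.20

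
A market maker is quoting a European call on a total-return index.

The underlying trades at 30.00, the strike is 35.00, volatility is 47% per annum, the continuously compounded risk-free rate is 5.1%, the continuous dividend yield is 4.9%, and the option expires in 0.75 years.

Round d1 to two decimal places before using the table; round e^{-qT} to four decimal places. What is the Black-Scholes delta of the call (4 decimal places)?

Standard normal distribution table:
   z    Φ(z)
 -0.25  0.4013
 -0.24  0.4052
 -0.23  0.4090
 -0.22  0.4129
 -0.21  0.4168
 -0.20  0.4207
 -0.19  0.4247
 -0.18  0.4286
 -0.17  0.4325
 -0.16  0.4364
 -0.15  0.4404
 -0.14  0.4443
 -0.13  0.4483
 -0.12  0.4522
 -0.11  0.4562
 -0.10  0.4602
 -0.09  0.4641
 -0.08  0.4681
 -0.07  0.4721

T = 0.75;  σ√T = 0.4070
d₁ = [ln(30/35) + (0.051 − 0.049 + 0.47²/2)·0.75] / 0.4070 = [-0.1542 + 0.0843] / 0.4070 = -0.1715 ⇒ -0.17
N(d₁) = N(-0.17) = 0.4325
Δ_call = exp(−qT)·N(d₁) = 0.9639·0.4325 = 0.4169

0.4169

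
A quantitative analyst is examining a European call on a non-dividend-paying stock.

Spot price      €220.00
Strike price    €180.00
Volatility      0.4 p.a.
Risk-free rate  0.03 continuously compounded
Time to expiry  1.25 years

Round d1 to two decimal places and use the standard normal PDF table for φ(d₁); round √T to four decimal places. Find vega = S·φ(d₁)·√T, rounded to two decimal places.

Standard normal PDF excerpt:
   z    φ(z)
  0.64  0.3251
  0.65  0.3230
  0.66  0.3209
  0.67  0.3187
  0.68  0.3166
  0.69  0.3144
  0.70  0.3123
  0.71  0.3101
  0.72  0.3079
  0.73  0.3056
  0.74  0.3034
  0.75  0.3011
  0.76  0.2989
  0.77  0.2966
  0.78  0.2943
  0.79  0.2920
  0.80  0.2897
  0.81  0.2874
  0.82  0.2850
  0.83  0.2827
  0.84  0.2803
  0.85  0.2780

σ√T = 0.4 × 1.1180 = 0.4472
d₁ = [ln(220/180) + (0.03 + 0.4²/2)·1.25] / 0.4472 = [0.2007 + 0.1375] / 0.4472 = 0.7562 ≈ 0.76
√T = √1.25 = 1.1180
φ(d₁) = φ(0.76) = 0.2989
vega = S·φ(d₁)·√T = 220·0.2989·1.1180 = 73.5174

73.52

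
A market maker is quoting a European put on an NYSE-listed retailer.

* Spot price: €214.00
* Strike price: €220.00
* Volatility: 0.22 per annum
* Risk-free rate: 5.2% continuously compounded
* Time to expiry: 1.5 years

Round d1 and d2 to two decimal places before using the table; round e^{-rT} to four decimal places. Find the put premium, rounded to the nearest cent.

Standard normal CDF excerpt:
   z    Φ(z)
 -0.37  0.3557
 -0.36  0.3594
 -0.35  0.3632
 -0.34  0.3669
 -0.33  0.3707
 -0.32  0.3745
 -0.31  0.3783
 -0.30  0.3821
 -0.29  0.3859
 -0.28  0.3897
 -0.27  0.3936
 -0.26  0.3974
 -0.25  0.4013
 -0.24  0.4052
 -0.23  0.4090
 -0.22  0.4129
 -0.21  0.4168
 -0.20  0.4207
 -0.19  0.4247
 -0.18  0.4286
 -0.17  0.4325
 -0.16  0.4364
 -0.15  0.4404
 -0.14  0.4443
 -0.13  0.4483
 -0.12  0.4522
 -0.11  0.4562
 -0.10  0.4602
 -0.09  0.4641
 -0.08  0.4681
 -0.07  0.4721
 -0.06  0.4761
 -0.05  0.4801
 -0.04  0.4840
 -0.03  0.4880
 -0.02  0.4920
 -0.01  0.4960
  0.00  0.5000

T = 1.5;  σ√T = 0.2694
ln(S/K) + (r + σ²/2)T = ln(214/220) + (0.052 + 0.22²/2)·1.5 = -0.0277 + 0.1143 = 0.0866
d₁ = 0.0866 / 0.2694 = 0.3216 ⇒ 0.32
d₂ = d₁ − σ√T = 0.3216 − 0.2694 = 0.0521 ⇒ 0.05
e^(−rT) = e^(−0.052·1.5) = 0.9250
N(−d₂) = N(-0.05) = 0.4801;  N(−d₁) = N(-0.32) = 0.3745
P = 220·0.9250·0.4801 − 214·0.3745 = 97.7004 − 80.1430 = 17.5573

€17.56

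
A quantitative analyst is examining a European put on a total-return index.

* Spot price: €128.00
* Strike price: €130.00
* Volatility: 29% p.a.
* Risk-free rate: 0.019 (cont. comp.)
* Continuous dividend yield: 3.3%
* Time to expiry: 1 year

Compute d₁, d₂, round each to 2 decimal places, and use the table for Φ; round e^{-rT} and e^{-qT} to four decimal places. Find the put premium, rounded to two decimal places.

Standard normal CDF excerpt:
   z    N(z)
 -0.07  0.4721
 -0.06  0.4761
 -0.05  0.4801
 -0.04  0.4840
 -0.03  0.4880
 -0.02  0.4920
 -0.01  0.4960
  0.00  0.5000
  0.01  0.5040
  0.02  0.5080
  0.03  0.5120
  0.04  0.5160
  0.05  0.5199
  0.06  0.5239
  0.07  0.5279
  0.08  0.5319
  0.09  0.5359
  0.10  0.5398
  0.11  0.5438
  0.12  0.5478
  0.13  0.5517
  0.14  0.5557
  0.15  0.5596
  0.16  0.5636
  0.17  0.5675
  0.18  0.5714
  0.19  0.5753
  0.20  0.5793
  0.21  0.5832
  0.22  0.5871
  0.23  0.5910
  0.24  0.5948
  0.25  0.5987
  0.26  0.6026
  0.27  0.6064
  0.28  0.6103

T = 1;  σ√T = 0.2900
d₁ = [ln(128/130) + (0.019 − 0.033 + 0.29²/2)·1] / 0.2900 = [-0.0155 + 0.0280] / 0.2900 = 0.0433 ≈ 0.04
d₂ = d₁ − σ√T = 0.0433 − 0.2900 = -0.2467 ≈ -0.25
exp(−qT) = exp(−0.033·1) = 0.9675;  exp(−rT) = exp(−0.019·1) = 0.9812
N(−d₂) = N(0.25) = 0.5987;  N(−d₁) = N(-0.04) = 0.4840
P = 130·0.9812·0.5987 − 128·0.9675·0.4840 = 76.3678 − 59.9386 = 16.4292

€16.43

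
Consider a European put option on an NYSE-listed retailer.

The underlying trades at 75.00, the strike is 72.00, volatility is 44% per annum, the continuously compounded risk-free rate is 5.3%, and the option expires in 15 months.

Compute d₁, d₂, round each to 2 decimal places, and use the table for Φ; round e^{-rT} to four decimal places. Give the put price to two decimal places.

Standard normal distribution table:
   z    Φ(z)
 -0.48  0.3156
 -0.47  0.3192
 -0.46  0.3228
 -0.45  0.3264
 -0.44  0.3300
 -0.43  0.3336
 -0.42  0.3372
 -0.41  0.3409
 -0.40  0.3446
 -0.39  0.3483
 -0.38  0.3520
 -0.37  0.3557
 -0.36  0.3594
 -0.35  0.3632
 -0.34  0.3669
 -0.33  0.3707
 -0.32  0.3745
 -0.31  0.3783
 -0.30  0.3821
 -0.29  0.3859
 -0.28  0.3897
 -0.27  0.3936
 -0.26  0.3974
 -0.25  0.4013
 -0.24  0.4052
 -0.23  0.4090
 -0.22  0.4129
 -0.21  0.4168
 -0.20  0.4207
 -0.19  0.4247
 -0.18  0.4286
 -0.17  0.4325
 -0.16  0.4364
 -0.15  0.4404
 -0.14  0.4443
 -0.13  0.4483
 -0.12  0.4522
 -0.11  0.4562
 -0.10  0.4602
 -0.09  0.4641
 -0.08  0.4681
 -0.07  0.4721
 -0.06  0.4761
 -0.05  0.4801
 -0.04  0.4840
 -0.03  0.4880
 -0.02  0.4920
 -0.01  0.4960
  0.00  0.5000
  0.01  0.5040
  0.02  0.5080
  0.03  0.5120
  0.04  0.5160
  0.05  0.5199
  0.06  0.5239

σ√T = 0.44 × 1.1180 = 0.4919
ln(S/K) + (r + σ²/2)T = ln(75/72) + (0.053 + 0.44²/2)·1.25 = 0.0408 + 0.1872 = 0.2281
d₁ = 0.2281 / 0.4919 = 0.4636 ⇒ 0.46
d₂ = d₁ − σ√T = 0.4636 − 0.4919 = -0.0283 ⇒ -0.03
exp(−rT) = exp(−0.053·1.25) = 0.9359
N(−d₂) = N(0.03) = 0.5120;  N(−d₁) = N(-0.46) = 0.3228
P = 72·0.9359·0.5120 − 75·0.3228 = 34.5010 − 24.2100 = 10.2910

10.29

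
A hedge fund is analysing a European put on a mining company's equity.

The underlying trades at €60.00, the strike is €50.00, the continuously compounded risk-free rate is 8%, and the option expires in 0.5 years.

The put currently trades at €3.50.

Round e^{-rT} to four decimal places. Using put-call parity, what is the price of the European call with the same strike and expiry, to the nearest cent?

€15.46

exp(−rT) = exp(−0.08·0.5) = 0.9608
Put-call parity: C − P = S − K·e^(−rT) = 60 − 50·0.9608 = 60 − 48.0400 = 11.9600
C = P + (C − P) = 3.50 + (11.9600) = 15.4600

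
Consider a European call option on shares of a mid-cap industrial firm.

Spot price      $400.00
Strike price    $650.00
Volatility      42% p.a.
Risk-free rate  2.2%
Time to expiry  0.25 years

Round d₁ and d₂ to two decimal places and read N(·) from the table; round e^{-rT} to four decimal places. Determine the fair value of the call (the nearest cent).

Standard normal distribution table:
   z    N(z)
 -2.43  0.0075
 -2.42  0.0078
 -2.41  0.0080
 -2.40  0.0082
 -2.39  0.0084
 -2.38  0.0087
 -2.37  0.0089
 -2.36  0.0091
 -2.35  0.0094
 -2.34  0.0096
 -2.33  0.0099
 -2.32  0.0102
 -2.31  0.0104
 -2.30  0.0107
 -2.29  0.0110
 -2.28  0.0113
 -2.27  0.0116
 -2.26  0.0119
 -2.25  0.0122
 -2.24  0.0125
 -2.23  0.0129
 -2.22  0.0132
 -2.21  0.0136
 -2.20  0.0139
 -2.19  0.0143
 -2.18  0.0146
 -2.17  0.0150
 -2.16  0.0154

$0.41

σ√T = 0.42·√0.25 = 0.2100
d₁ = [ln(400/650) + (0.022 + 0.42²/2)·0.25] / 0.2100 = [-0.4855 + 0.0275] / 0.2100 = -2.1808 ⇒ -2.18
d₂ = d₁ − σ√T = -2.1808 − 0.2100 = -2.3908 ⇒ -2.39
exp(−rT) = exp(−0.022·0.25) = 0.9945
N(d₁) = N(-2.18) = 0.0146;  N(d₂) = N(-2.39) = 0.0084
C = 400·0.0146 − 650·0.9945·0.0084 = 5.8400 − 5.4300 = 0.4100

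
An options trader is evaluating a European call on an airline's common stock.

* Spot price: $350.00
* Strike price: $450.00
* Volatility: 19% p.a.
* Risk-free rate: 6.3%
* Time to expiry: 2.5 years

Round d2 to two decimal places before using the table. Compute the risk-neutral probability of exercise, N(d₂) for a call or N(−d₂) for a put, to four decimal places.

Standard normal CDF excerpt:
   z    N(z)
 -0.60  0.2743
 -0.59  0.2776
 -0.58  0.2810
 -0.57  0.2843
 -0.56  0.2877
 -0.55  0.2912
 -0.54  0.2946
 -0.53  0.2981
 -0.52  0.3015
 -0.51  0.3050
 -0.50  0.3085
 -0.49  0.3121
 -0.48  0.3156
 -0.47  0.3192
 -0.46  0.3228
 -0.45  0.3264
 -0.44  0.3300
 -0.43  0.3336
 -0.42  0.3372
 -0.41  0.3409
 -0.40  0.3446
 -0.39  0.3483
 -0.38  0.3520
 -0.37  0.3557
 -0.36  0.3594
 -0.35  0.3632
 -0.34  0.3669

σ√T = 0.19 × 1.5811 = 0.3004
ln(S/K) + (r + σ²/2)T = ln(350/450) + (0.063 + 0.19²/2)·2.5 = -0.2513 + 0.2026 = -0.0487
d₁ = -0.0487 / 0.3004 = -0.1621 which rounds to -0.16
d₂ = d₁ − σ√T = -0.1621 − 0.3004 = -0.4625 which rounds to -0.46
Pr(exercise) under Q = N(d₂) = 0.3228

0.3228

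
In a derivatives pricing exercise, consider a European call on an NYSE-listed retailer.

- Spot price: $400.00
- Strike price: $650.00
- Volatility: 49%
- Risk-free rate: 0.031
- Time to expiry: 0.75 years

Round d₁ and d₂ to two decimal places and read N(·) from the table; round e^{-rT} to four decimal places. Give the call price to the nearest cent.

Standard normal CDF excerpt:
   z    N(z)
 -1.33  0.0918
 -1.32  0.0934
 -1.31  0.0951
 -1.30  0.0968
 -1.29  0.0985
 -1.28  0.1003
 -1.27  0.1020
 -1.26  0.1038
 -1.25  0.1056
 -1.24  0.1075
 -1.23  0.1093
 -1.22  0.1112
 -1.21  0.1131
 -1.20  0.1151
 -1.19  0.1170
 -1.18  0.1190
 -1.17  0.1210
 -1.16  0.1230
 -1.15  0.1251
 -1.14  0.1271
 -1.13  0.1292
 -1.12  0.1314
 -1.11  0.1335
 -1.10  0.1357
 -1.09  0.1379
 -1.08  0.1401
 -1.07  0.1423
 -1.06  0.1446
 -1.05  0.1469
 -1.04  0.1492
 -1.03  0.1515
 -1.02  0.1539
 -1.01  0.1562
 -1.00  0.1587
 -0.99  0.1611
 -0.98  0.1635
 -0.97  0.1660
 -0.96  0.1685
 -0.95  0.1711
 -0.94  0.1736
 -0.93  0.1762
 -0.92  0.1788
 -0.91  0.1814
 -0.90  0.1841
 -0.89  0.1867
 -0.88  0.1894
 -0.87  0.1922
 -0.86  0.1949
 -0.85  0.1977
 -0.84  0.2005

σ√T = 0.49 × 0.8660 = 0.4244
d₁ = [ln(400/650) + (0.031 + 0.49²/2)·0.75] / 0.4244 = [-0.4855 + 0.1133] / 0.4244 = -0.8771 → -0.88
d₂ = d₁ − σ√T = -0.8771 − 0.4244 = -1.3015 → -1.30
exp(−rT) = exp(−0.031·0.75) = 0.9770
N(d₁) = N(-0.88) = 0.1894;  N(d₂) = N(-1.30) = 0.0968
C = 400·0.1894 − 650·0.9770·0.0968 = 75.7600 − 61.4728 = 14.2872

$14.29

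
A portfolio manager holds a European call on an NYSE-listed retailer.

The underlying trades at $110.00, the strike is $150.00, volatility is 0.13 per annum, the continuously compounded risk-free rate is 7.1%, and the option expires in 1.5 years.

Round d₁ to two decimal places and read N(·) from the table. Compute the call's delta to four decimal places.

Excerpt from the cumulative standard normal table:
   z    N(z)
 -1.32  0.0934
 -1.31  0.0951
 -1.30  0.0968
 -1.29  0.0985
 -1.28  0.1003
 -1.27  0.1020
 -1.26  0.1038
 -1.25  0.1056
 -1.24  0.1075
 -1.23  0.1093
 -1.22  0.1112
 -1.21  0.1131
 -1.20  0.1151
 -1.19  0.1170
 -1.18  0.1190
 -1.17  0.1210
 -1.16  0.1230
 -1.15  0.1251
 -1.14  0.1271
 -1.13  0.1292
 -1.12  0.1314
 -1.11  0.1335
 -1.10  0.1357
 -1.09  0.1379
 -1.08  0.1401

T = 1.5;  σ√T = 0.1592
d₁ = [ln(110/150) + (0.071 + 0.13²/2)·1.5] / 0.1592 = [-0.3102 + 0.1192] / 0.1592 = -1.1995 which rounds to -1.20
N(d₁) = N(-1.20) = 0.1151
Δ_call = N(d₁) = 0.1151

0.1151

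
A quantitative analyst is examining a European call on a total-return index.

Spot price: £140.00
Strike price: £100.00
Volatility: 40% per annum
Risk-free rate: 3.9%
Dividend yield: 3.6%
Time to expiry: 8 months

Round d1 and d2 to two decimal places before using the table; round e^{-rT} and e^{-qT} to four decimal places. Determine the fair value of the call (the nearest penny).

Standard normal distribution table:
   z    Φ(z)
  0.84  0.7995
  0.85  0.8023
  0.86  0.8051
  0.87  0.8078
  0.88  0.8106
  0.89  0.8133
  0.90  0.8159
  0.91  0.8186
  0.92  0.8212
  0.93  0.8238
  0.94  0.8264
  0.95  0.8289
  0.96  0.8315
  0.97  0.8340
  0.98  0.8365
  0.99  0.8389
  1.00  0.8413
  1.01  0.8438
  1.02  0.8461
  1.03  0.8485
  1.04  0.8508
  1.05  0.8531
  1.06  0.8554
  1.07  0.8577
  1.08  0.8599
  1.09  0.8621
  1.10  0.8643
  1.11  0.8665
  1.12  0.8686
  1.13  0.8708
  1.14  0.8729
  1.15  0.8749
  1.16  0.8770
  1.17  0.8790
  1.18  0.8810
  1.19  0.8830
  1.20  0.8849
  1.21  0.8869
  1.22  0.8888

£42.25

T = 0.6667;  σ√T = 0.3266
d₁ = [ln(140/100) + (0.039 − 0.036 + 0.4²/2)·0.6667] / 0.3266 = [0.3365 + 0.0553] / 0.3266 = 1.1997 ≈ 1.20
d₂ = d₁ − σ√T = 1.1997 − 0.3266 = 0.8731 ≈ 0.87
e^(−qT) = e^(−0.036·0.6667) = 0.9763;  e^(−rT) = e^(−0.039·0.6667) = 0.9743
C = 140·0.9763·N(1.20) − 100·0.9743·N(0.87) = 140·0.9763·0.8849 − 100·0.9743·0.8078 = 120.9499 − 78.7040 = 42.2459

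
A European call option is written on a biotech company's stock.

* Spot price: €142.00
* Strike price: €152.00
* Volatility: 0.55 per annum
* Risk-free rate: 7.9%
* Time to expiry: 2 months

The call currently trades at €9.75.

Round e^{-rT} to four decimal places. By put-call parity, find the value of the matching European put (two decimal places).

€17.76

e^(−rT) = e^(−0.079·0.1667) = 0.9869
Put-call parity: C − P = S − K·e^(−rT) = 142 − 152·0.9869 = 142 − 150.0088 = -8.0088
P = C − (C − P) = 9.75 − (-8.0088) = 17.7588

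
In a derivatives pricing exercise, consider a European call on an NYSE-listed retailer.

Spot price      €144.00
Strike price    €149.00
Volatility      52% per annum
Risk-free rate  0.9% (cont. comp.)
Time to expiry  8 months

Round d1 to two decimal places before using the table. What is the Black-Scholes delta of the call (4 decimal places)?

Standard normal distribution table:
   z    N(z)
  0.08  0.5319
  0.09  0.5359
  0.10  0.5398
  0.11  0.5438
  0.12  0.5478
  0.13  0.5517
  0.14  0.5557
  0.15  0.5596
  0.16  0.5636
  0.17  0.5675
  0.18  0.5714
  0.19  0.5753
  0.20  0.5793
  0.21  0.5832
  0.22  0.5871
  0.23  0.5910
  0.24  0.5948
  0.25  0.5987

T = 0.6667;  σ√T = 0.4246
ln(S/K) + (r + σ²/2)T = ln(144/149) + (0.009 + 0.52²/2)·0.6667 = -0.0341 + 0.0961 = 0.0620
d₁ = 0.0620 / 0.4246 = 0.1460 → 0.15
N(d₁) = N(0.15) = 0.5596
Δ_call = N(d₁) = 0.5596

0.5596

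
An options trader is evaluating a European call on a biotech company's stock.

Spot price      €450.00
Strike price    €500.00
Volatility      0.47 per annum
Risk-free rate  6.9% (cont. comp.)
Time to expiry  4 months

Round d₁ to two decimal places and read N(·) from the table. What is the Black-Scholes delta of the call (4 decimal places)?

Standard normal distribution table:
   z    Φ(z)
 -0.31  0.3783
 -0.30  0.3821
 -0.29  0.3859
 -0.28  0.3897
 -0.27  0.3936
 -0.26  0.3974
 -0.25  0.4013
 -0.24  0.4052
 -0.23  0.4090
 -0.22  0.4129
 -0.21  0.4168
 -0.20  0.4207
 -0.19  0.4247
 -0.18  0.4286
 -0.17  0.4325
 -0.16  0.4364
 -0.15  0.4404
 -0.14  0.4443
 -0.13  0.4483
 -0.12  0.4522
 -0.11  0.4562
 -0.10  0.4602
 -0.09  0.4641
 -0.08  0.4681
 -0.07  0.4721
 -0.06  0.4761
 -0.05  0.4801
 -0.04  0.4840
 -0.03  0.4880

0.4325

T = 0.3333;  σ√T = 0.2714
d₁ = [ln(450/500) + (0.069 + ½·0.47²)·0.3333] / (σ√T) = (-0.1054 + 0.0598) / 0.2714 = -0.1678 ≈ -0.17
N(d₁) = N(-0.17) = 0.4325
Δ_call = N(d₁) = 0.4325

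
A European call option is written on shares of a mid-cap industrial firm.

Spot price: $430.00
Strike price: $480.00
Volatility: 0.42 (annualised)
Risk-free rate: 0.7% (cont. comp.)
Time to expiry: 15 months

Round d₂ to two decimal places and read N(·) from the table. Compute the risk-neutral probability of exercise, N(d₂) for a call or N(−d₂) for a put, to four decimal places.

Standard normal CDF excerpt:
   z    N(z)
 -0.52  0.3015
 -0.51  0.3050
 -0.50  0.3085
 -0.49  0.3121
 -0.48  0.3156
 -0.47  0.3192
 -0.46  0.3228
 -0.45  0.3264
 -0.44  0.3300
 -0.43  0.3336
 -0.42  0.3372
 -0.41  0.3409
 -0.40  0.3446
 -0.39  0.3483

0.3264

σ√T = 0.42 × 1.1180 = 0.4696
ln(S/K) + (r + σ²/2)T = ln(430/480) + (0.007 + 0.42²/2)·1.25 = -0.1100 + 0.1190 = 0.0090
d₁ = 0.0090 / 0.4696 = 0.0192 which rounds to 0.02
d₂ = d₁ − σ√T = 0.0192 − 0.4696 = -0.4504 which rounds to -0.45
Risk-neutral Pr[S_T > K] = N(d₂) = N(-0.45) = 0.3264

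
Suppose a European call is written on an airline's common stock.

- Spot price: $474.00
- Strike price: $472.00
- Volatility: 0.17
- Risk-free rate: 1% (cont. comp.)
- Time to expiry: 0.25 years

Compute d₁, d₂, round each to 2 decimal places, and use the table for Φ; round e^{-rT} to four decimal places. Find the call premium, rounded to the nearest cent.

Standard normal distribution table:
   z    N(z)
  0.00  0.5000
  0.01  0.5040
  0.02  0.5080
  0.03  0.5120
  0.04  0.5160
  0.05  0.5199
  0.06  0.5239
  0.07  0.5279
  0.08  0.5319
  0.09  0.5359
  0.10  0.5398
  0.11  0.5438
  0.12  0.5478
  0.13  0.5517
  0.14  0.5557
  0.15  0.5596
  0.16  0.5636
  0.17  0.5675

$16.71

σ√T = 0.17 × 0.5000 = 0.0850
d₁ = [ln(474/472) + (0.01 + 0.17²/2)·0.25] / 0.0850 = [0.0042 + 0.0061] / 0.0850 = 0.1217 → 0.12
d₂ = d₁ − σ√T = 0.1217 − 0.0850 = 0.0367 → 0.04
exp(−rT) = exp(−0.01·0.25) = 0.9975
N(d₁) = N(0.12) = 0.5478;  N(d₂) = N(0.04) = 0.5160
C = 474·0.5478 − 472·0.9975·0.5160 = 259.6572 − 242.9431 = 16.7141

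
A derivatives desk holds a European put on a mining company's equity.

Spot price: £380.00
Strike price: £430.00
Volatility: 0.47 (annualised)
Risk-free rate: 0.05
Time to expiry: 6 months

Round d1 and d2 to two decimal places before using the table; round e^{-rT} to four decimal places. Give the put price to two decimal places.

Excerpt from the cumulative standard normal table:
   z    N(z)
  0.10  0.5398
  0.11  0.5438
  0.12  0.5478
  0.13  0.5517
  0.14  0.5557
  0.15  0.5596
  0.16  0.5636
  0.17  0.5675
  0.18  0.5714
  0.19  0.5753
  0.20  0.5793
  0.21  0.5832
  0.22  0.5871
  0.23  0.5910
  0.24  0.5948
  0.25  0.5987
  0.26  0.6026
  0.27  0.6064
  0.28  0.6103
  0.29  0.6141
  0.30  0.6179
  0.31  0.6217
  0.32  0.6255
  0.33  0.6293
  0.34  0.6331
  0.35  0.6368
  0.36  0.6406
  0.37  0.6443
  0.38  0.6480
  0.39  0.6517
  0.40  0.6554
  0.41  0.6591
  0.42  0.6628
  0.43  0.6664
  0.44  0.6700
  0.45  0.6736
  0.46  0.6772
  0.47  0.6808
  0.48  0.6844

£74.36

σ√T = 0.47 × 0.7071 = 0.3323
ln(S/K) + (r + σ²/2)T = ln(380/430) + (0.05 + 0.47²/2)·0.5 = -0.1236 + 0.0802 = -0.0434
d₁ = -0.0434 / 0.3323 = -0.1306 → -0.13
d₂ = d₁ − σ√T = -0.1306 − 0.3323 = -0.4629 → -0.46
exp(−rT) = exp(−0.05·0.5) = 0.9753
N(−d₂) = N(0.46) = 0.6772;  N(−d₁) = N(0.13) = 0.5517
P = 430·0.9753·0.6772 − 380·0.5517 = 284.0035 − 209.6460 = 74.3575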